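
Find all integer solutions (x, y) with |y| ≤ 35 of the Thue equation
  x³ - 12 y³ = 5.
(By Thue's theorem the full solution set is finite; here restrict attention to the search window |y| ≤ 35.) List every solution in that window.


The equation is x³ - 12y³ = 5. For fixed y, x³ = 12·y³ + 5, so a solution requires the RHS to be a perfect cube.
Strategy: iterate y from -35 to 35, compute RHS = 12·y³ + 5, and check whether it is a (positive or negative) perfect cube.
Check small values of y:
  y = 0: RHS = 5 is not a perfect cube.
  y = 1: RHS = 17 is not a perfect cube.
  y = -1: RHS = -7 is not a perfect cube.
  y = 2: RHS = 101 is not a perfect cube.
  y = -2: RHS = -91 is not a perfect cube.
  y = 3: RHS = 329 is not a perfect cube.
  y = -3: RHS = -319 is not a perfect cube.
Continuing the search up to |y| = 35 finds no solutions either.
No (x, y) in the scanned range satisfies the equation.

No integer solutions with |y| ≤ 35.


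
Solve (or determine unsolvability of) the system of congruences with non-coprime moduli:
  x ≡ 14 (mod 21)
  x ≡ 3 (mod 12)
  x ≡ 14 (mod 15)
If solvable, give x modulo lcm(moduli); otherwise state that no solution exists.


Moduli 21, 12, 15 are not pairwise coprime, so CRT works modulo lcm(m_i) when all pairwise compatibility conditions hold.
Pairwise compatibility: gcd(m_i, m_j) must divide a_i - a_j for every pair.
Merge one congruence at a time:
  Start: x ≡ 14 (mod 21).
  Combine with x ≡ 3 (mod 12): gcd(21, 12) = 3, and 3 - 14 = -11 is NOT divisible by 3.
    ⇒ system is inconsistent (no integer solution).

No solution (the system is inconsistent).


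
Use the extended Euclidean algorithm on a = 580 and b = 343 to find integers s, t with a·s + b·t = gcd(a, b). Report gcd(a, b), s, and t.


Euclidean algorithm on (580, 343) — divide until remainder is 0:
  580 = 1 · 343 + 237
  343 = 1 · 237 + 106
  237 = 2 · 106 + 25
  106 = 4 · 25 + 6
  25 = 4 · 6 + 1
  6 = 6 · 1 + 0
gcd(580, 343) = 1.
Track Bezout coefficients alongside the remainders: start with r₀ = 580 = a·1 + b·0 (s = 1, t = 0) and r₁ = 343 = a·0 + b·1 (s = 0, t = 1); each new remainder r_{k+1} = r_{k-1} − q_k·r_k inherits s_{k+1} = s_{k-1} − q_k·s_k, t_{k+1} = t_{k-1} − q_k·t_k, so r_k = a·s_k + b·t_k at every step:
  q = 1: r = 237, s = 1 − 1·0 = 1, t = 0 − 1·1 = -1  (check: 580·1 + 343·(-1) = 237)
  q = 1: r = 106, s = 0 − 1·1 = -1, t = 1 − 1·(-1) = 2  (check: 580·(-1) + 343·2 = 106)
  q = 2: r = 25, s = 1 − 2·(-1) = 3, t = -1 − 2·2 = -5  (check: 580·3 + 343·(-5) = 25)
  q = 4: r = 6, s = -1 − 4·3 = -13, t = 2 − 4·(-5) = 22  (check: 580·(-13) + 343·22 = 6)
  q = 4: r = 1, s = 3 − 4·(-13) = 55, t = -5 − 4·22 = -93  (check: 580·55 + 343·(-93) = 1)
The row with r = 1 (the gcd) gives the Bezout coefficients s = 55, t = -93.
Result: 580 · (55) + 343 · (-93) = 1.

gcd(580, 343) = 1; s = 55, t = -93 (check: 580·55 + 343·(-93) = 1).


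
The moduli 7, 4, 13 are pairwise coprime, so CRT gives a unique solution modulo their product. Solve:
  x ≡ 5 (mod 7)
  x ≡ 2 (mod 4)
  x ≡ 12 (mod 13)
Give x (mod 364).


Moduli 7, 4, 13 are pairwise coprime; by CRT there is a unique solution modulo M = 7 · 4 · 13 = 364.
Solve pairwise, accumulating the modulus:
  Start with x ≡ 5 (mod 7).
  Combine with x ≡ 2 (mod 4): since gcd(7, 4) = 1, we get a unique residue mod 28.
    Write x = 5 + 7·t and substitute into x ≡ 2 (mod 4): 7·t ≡ 2 − 5 = -3 (mod 4).
    Reduce coefficients mod 4: 3·t ≡ 1 (mod 4).
    The inverse of 3 mod 4 is 3 (since 3·3 = 9 = 2·4 + 1), so t ≡ 3·1 = 3 ≡ 3 (mod 4).
    Then x = 5 + 7·3 = 26, valid modulo lcm(7, 4) = 28: x ≡ 26 (mod 28).
  Combine with x ≡ 12 (mod 13): since gcd(28, 13) = 1, we get a unique residue mod 364.
    Write x = 26 + 28·t and substitute into x ≡ 12 (mod 13): 28·t ≡ 12 − 26 = -14 (mod 13).
    Reduce coefficients mod 13: 2·t ≡ 12 (mod 13).
    The inverse of 2 mod 13 is 7 (since 2·7 = 14 = 1·13 + 1), so t ≡ 7·12 = 84 ≡ 6 (mod 13).
    Then x = 26 + 28·6 = 194, valid modulo lcm(28, 13) = 364: x ≡ 194 (mod 364).
Verify: 194 mod 7 = 5 ✓, 194 mod 4 = 2 ✓, 194 mod 13 = 12 ✓.

x ≡ 194 (mod 364).


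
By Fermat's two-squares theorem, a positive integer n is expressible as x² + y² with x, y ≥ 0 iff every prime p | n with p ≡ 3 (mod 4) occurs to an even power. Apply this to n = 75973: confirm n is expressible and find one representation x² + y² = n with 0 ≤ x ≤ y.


Step 1: Factor n = 75973 = 17 · 41 · 109.
Step 2: Check the mod-4 condition on each prime factor: 17 ≡ 1 (mod 4), exponent 1; 41 ≡ 1 (mod 4), exponent 1; 109 ≡ 1 (mod 4), exponent 1.
All primes ≡ 3 (mod 4) appear to even exponent (or don't appear), so by the two-squares theorem n IS expressible as a sum of two squares.
Step 3: Build a representation. Here n = 17 · 41 · 109 is a product of primes ≡ 1 (mod 4). Each prime p ≡ 1 (mod 4) is itself a sum of two squares; find a² by testing p − a² for a perfect square:
  17: 17 − 1² = 16 = 4² ⇒ 17 = 1² + 4².
  41: 41 − 1² = 40, 41 − 2² = 37, 41 − 3² = 32, 41 − 4² = 25 = 5² ⇒ 41 = 4² + 5².
  109: 109 − 1² = 108, 109 − 2² = 105, 109 − 3² = 100 = 10² ⇒ 109 = 3² + 10².
  Combine using the Brahmagupta–Fibonacci identity (a² + b²)(c² + d²) = (ac − bd)² + (ad + bc)² = (ac + bd)² + (ad − bc)²:
  17 · 41 = 697: from (1² + 4²)(4² + 5²), take (1·4 − 4·5, 1·5 + 4·4) = (4 − 20, 5 + 16) = (-16, 21); dropping signs (only squares matter) gives (16, 21); check 16² + 21² = 256 + 441 = 697 ✓.
  697 · 109 = 75973: from (16² + 21²)(3² + 10²), take (16·3 − 21·10, 16·10 + 21·3) = (48 − 210, 160 + 63) = (-162, 223); dropping signs (only squares matter) gives (162, 223); check 162² + 223² = 26244 + 49729 = 75973 ✓.
Step 4: Order so x ≤ y and verify: 162² + 223² = 26244 + 49729 = 75973 = n. ✓

n = 75973 = 162² + 223² (one valid representation with x ≤ y).


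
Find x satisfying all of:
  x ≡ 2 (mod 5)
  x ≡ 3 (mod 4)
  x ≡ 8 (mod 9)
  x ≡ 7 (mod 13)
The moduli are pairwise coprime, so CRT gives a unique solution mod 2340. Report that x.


Product of moduli M = 5 · 4 · 9 · 13 = 2340.
Merge one congruence at a time:
  Start: x ≡ 2 (mod 5).
  Combine with x ≡ 3 (mod 4); new modulus lcm = 20.
    Write x = 2 + 5·t and substitute into x ≡ 3 (mod 4): 5·t ≡ 3 − 2 = 1 (mod 4).
    Reduce coefficients mod 4: 1·t ≡ 1 (mod 4).
    So t ≡ 1 (mod 4).
    Then x = 2 + 5·1 = 7, valid modulo lcm(5, 4) = 20: x ≡ 7 (mod 20).
  Combine with x ≡ 8 (mod 9); new modulus lcm = 180.
    Write x = 7 + 20·t and substitute into x ≡ 8 (mod 9): 20·t ≡ 8 − 7 = 1 (mod 9).
    Reduce coefficients mod 9: 2·t ≡ 1 (mod 9).
    The inverse of 2 mod 9 is 5 (since 2·5 = 10 = 1·9 + 1), so t ≡ 5·1 = 5 ≡ 5 (mod 9).
    Then x = 7 + 20·5 = 107, valid modulo lcm(20, 9) = 180: x ≡ 107 (mod 180).
  Combine with x ≡ 7 (mod 13); new modulus lcm = 2340.
    Write x = 107 + 180·t and substitute into x ≡ 7 (mod 13): 180·t ≡ 7 − 107 = -100 (mod 13).
    Reduce coefficients mod 13: 11·t ≡ 4 (mod 13).
    The inverse of 11 mod 13 is 6 (since 11·6 = 66 = 5·13 + 1), so t ≡ 6·4 = 24 ≡ 11 (mod 13).
    Then x = 107 + 180·11 = 2087, valid modulo lcm(180, 13) = 2340: x ≡ 2087 (mod 2340).
Verify against each original: 2087 mod 5 = 2, 2087 mod 4 = 3, 2087 mod 9 = 8, 2087 mod 13 = 7.

x ≡ 2087 (mod 2340).


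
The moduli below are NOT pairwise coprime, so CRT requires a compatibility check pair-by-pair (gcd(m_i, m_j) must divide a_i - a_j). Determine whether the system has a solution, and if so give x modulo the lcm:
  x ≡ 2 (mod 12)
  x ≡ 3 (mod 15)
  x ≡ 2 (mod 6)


Moduli 12, 15, 6 are not pairwise coprime, so CRT works modulo lcm(m_i) when all pairwise compatibility conditions hold.
Pairwise compatibility: gcd(m_i, m_j) must divide a_i - a_j for every pair.
Merge one congruence at a time:
  Start: x ≡ 2 (mod 12).
  Combine with x ≡ 3 (mod 15): gcd(12, 15) = 3, and 3 - 2 = 1 is NOT divisible by 3.
    ⇒ system is inconsistent (no integer solution).

No solution (the system is inconsistent).


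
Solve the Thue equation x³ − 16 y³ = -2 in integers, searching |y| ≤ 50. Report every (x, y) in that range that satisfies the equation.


The equation is x³ - 16y³ = -2. For fixed y, x³ = 16·y³ − 2, so a solution requires the RHS to be a perfect cube.
Strategy: iterate y from -50 to 50, compute RHS = 16·y³ − 2, and check whether it is a (positive or negative) perfect cube.
Check small values of y:
  y = 0: RHS = -2 is not a perfect cube.
  y = 1: RHS = 14 is not a perfect cube.
  y = -1: RHS = -18 is not a perfect cube.
  y = 2: RHS = 126 is not a perfect cube.
  y = -2: RHS = -130 is not a perfect cube.
  y = 3: RHS = 430 is not a perfect cube.
  y = -3: RHS = -434 is not a perfect cube.
Continuing the search up to |y| = 50 finds no solutions either.
No (x, y) in the scanned range satisfies the equation.

No integer solutions with |y| ≤ 50.


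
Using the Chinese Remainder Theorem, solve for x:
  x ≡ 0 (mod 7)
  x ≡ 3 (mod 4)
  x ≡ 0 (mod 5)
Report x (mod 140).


Moduli 7, 4, 5 are pairwise coprime; by CRT there is a unique solution modulo M = 7 · 4 · 5 = 140.
Solve pairwise, accumulating the modulus:
  Start with x ≡ 0 (mod 7).
  Combine with x ≡ 3 (mod 4): since gcd(7, 4) = 1, we get a unique residue mod 28.
    Write x = 0 + 7·t and substitute into x ≡ 3 (mod 4): 7·t ≡ 3 − 0 = 3 (mod 4).
    Reduce coefficients mod 4: 3·t ≡ 3 (mod 4).
    The inverse of 3 mod 4 is 3 (since 3·3 = 9 = 2·4 + 1), so t ≡ 3·3 = 9 ≡ 1 (mod 4).
    Then x = 0 + 7·1 = 7, valid modulo lcm(7, 4) = 28: x ≡ 7 (mod 28).
  Combine with x ≡ 0 (mod 5): since gcd(28, 5) = 1, we get a unique residue mod 140.
    Write x = 7 + 28·t and substitute into x ≡ 0 (mod 5): 28·t ≡ 0 − 7 = -7 (mod 5).
    Reduce coefficients mod 5: 3·t ≡ 3 (mod 5).
    The inverse of 3 mod 5 is 2 (since 3·2 = 6 = 1·5 + 1), so t ≡ 2·3 = 6 ≡ 1 (mod 5).
    Then x = 7 + 28·1 = 35, valid modulo lcm(28, 5) = 140: x ≡ 35 (mod 140).
Verify: 35 mod 7 = 0 ✓, 35 mod 4 = 3 ✓, 35 mod 5 = 0 ✓.

x ≡ 35 (mod 140).


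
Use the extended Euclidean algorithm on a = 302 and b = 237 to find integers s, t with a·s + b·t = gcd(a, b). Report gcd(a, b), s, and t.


Euclidean algorithm on (302, 237) — divide until remainder is 0:
  302 = 1 · 237 + 65
  237 = 3 · 65 + 42
  65 = 1 · 42 + 23
  42 = 1 · 23 + 19
  23 = 1 · 19 + 4
  19 = 4 · 4 + 3
  4 = 1 · 3 + 1
  3 = 3 · 1 + 0
gcd(302, 237) = 1.
Track Bezout coefficients alongside the remainders: start with r₀ = 302 = a·1 + b·0 (s = 1, t = 0) and r₁ = 237 = a·0 + b·1 (s = 0, t = 1); each new remainder r_{k+1} = r_{k-1} − q_k·r_k inherits s_{k+1} = s_{k-1} − q_k·s_k, t_{k+1} = t_{k-1} − q_k·t_k, so r_k = a·s_k + b·t_k at every step:
  q = 1: r = 65, s = 1 − 1·0 = 1, t = 0 − 1·1 = -1  (check: 302·1 + 237·(-1) = 65)
  q = 3: r = 42, s = 0 − 3·1 = -3, t = 1 − 3·(-1) = 4  (check: 302·(-3) + 237·4 = 42)
  q = 1: r = 23, s = 1 − 1·(-3) = 4, t = -1 − 1·4 = -5  (check: 302·4 + 237·(-5) = 23)
  q = 1: r = 19, s = -3 − 1·4 = -7, t = 4 − 1·(-5) = 9  (check: 302·(-7) + 237·9 = 19)
  q = 1: r = 4, s = 4 − 1·(-7) = 11, t = -5 − 1·9 = -14  (check: 302·11 + 237·(-14) = 4)
  q = 4: r = 3, s = -7 − 4·11 = -51, t = 9 − 4·(-14) = 65  (check: 302·(-51) + 237·65 = 3)
  q = 1: r = 1, s = 11 − 1·(-51) = 62, t = -14 − 1·65 = -79  (check: 302·62 + 237·(-79) = 1)
The row with r = 1 (the gcd) gives the Bezout coefficients s = 62, t = -79.
Result: 302 · (62) + 237 · (-79) = 1.

gcd(302, 237) = 1; s = 62, t = -79 (check: 302·62 + 237·(-79) = 1).


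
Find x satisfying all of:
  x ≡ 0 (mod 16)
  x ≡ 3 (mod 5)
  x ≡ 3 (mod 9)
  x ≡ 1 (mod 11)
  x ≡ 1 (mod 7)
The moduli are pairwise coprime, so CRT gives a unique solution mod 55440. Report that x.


Product of moduli M = 16 · 5 · 9 · 11 · 7 = 55440.
Merge one congruence at a time:
  Start: x ≡ 0 (mod 16).
  Combine with x ≡ 3 (mod 5); new modulus lcm = 80.
    Write x = 0 + 16·t and substitute into x ≡ 3 (mod 5): 16·t ≡ 3 − 0 = 3 (mod 5).
    Reduce coefficients mod 5: 1·t ≡ 3 (mod 5).
    So t ≡ 3 (mod 5).
    Then x = 0 + 16·3 = 48, valid modulo lcm(16, 5) = 80: x ≡ 48 (mod 80).
  Combine with x ≡ 3 (mod 9); new modulus lcm = 720.
    Write x = 48 + 80·t and substitute into x ≡ 3 (mod 9): 80·t ≡ 3 − 48 = -45 (mod 9).
    Reduce coefficients mod 9: 8·t ≡ 0 (mod 9).
    The inverse of 8 mod 9 is 8 (since 8·8 = 64 = 7·9 + 1), so t ≡ 8·0 = 0 ≡ 0 (mod 9).
    Then x = 48 + 80·0 = 48, valid modulo lcm(80, 9) = 720: x ≡ 48 (mod 720).
  Combine with x ≡ 1 (mod 11); new modulus lcm = 7920.
    Write x = 48 + 720·t and substitute into x ≡ 1 (mod 11): 720·t ≡ 1 − 48 = -47 (mod 11).
    Reduce coefficients mod 11: 5·t ≡ 8 (mod 11).
    The inverse of 5 mod 11 is 9 (since 5·9 = 45 = 4·11 + 1), so t ≡ 9·8 = 72 ≡ 6 (mod 11).
    Then x = 48 + 720·6 = 4368, valid modulo lcm(720, 11) = 7920: x ≡ 4368 (mod 7920).
  Combine with x ≡ 1 (mod 7); new modulus lcm = 55440.
    Write x = 4368 + 7920·t and substitute into x ≡ 1 (mod 7): 7920·t ≡ 1 − 4368 = -4367 (mod 7).
    Reduce coefficients mod 7: 3·t ≡ 1 (mod 7).
    The inverse of 3 mod 7 is 5 (since 3·5 = 15 = 2·7 + 1), so t ≡ 5·1 = 5 ≡ 5 (mod 7).
    Then x = 4368 + 7920·5 = 43968, valid modulo lcm(7920, 7) = 55440: x ≡ 43968 (mod 55440).
Verify against each original: 43968 mod 16 = 0, 43968 mod 5 = 3, 43968 mod 9 = 3, 43968 mod 11 = 1, 43968 mod 7 = 1.

x ≡ 43968 (mod 55440).


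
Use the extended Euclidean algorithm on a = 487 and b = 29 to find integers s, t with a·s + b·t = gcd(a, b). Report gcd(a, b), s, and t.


Euclidean algorithm on (487, 29) — divide until remainder is 0:
  487 = 16 · 29 + 23
  29 = 1 · 23 + 6
  23 = 3 · 6 + 5
  6 = 1 · 5 + 1
  5 = 5 · 1 + 0
gcd(487, 29) = 1.
Track Bezout coefficients alongside the remainders: start with r₀ = 487 = a·1 + b·0 (s = 1, t = 0) and r₁ = 29 = a·0 + b·1 (s = 0, t = 1); each new remainder r_{k+1} = r_{k-1} − q_k·r_k inherits s_{k+1} = s_{k-1} − q_k·s_k, t_{k+1} = t_{k-1} − q_k·t_k, so r_k = a·s_k + b·t_k at every step:
  q = 16: r = 23, s = 1 − 16·0 = 1, t = 0 − 16·1 = -16  (check: 487·1 + 29·(-16) = 23)
  q = 1: r = 6, s = 0 − 1·1 = -1, t = 1 − 1·(-16) = 17  (check: 487·(-1) + 29·17 = 6)
  q = 3: r = 5, s = 1 − 3·(-1) = 4, t = -16 − 3·17 = -67  (check: 487·4 + 29·(-67) = 5)
  q = 1: r = 1, s = -1 − 1·4 = -5, t = 17 − 1·(-67) = 84  (check: 487·(-5) + 29·84 = 1)
The row with r = 1 (the gcd) gives the Bezout coefficients s = -5, t = 84.
Result: 487 · (-5) + 29 · (84) = 1.

gcd(487, 29) = 1; s = -5, t = 84 (check: 487·(-5) + 29·84 = 1).


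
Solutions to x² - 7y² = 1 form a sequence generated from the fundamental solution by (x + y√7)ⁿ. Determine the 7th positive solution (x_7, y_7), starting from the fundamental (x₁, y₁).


Step 1: Find the fundamental solution (x₁, y₁) of x² - 7y² = 1.
  Expand √7 as a continued fraction. a₀ = ⌊√7⌋ = 2; iterate m_{k+1} = d_k·a_k − m_k, d_{k+1} = (7 − m_{k+1}²)/d_k, a_{k+1} = ⌊(a₀ + m_{k+1})/d_{k+1}⌋ (starting m₀ = 0, d₀ = 1), with convergents p_k = a_k·p_{k-1} + p_{k-2}, q_k = a_k·q_{k-1} + q_{k-2} (p₋₁ = 1, q₋₁ = 0):
  k = 0: a₀ = 2; p₀/q₀ = 2/1; p₀² − 7·q₀² = 4 − 7 = -3.
  k = 1: m = 2, d = 3, a = ⌊(2 + 2)/3⌋ = 1; p/q = (1·2 + 1)/(1·1 + 0) = 3/1; p² − 7·q² = 9 − 7 = 2.
  k = 2: m = 1, d = 2, a = ⌊(2 + 1)/2⌋ = 1; p/q = (1·3 + 2)/(1·1 + 1) = 5/2; p² − 7·q² = 25 − 28 = -3.
  k = 3: m = 1, d = 3, a = ⌊(2 + 1)/3⌋ = 1; p/q = (1·5 + 3)/(1·2 + 1) = 8/3; p² − 7·q² = 64 − 63 = 1.
  The first convergent with p² − 7·q² = 1 gives the fundamental solution (x₁, y₁) = (8, 3).
Step 2: Apply the recurrence (x_{n+1}, y_{n+1}) = (x₁x_n + 7y₁y_n, x₁y_n + y₁x_n) repeatedly.
  From (x_1, y_1) = (8, 3): x_2 = 8·8 + 7·3·3 = 127; y_2 = 8·3 + 3·8 = 48.
  From (x_2, y_2) = (127, 48): x_3 = 8·127 + 7·3·48 = 2024; y_3 = 8·48 + 3·127 = 765.
  From (x_3, y_3) = (2024, 765): x_4 = 8·2024 + 7·3·765 = 32257; y_4 = 8·765 + 3·2024 = 12192.
  From (x_4, y_4) = (32257, 12192): x_5 = 8·32257 + 7·3·12192 = 514088; y_5 = 8·12192 + 3·32257 = 194307.
  From (x_5, y_5) = (514088, 194307): x_6 = 8·514088 + 7·3·194307 = 8193151; y_6 = 8·194307 + 3·514088 = 3096720.
  From (x_6, y_6) = (8193151, 3096720): x_7 = 8·8193151 + 7·3·3096720 = 130576328; y_7 = 8·3096720 + 3·8193151 = 49353213.
Step 3: Verify x_7² - 7·y_7² = 17050177433963584 - 17050177433963583 = 1 (should be 1). ✓

(x_1, y_1) = (8, 3); (x_7, y_7) = (130576328, 49353213).


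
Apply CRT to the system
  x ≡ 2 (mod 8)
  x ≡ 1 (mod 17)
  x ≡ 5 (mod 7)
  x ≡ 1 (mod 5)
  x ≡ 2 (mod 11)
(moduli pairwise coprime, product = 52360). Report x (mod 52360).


Product of moduli M = 8 · 17 · 7 · 5 · 11 = 52360.
Merge one congruence at a time:
  Start: x ≡ 2 (mod 8).
  Combine with x ≡ 1 (mod 17); new modulus lcm = 136.
    Write x = 2 + 8·t and substitute into x ≡ 1 (mod 17): 8·t ≡ 1 − 2 = -1 (mod 17).
    Reduce coefficients mod 17: 8·t ≡ 16 (mod 17).
    The inverse of 8 mod 17 is 15 (since 8·15 = 120 = 7·17 + 1), so t ≡ 15·16 = 240 ≡ 2 (mod 17).
    Then x = 2 + 8·2 = 18, valid modulo lcm(8, 17) = 136: x ≡ 18 (mod 136).
  Combine with x ≡ 5 (mod 7); new modulus lcm = 952.
    Write x = 18 + 136·t and substitute into x ≡ 5 (mod 7): 136·t ≡ 5 − 18 = -13 (mod 7).
    Reduce coefficients mod 7: 3·t ≡ 1 (mod 7).
    The inverse of 3 mod 7 is 5 (since 3·5 = 15 = 2·7 + 1), so t ≡ 5·1 = 5 ≡ 5 (mod 7).
    Then x = 18 + 136·5 = 698, valid modulo lcm(136, 7) = 952: x ≡ 698 (mod 952).
  Combine with x ≡ 1 (mod 5); new modulus lcm = 4760.
    Write x = 698 + 952·t and substitute into x ≡ 1 (mod 5): 952·t ≡ 1 − 698 = -697 (mod 5).
    Reduce coefficients mod 5: 2·t ≡ 3 (mod 5).
    The inverse of 2 mod 5 is 3 (since 2·3 = 6 = 1·5 + 1), so t ≡ 3·3 = 9 ≡ 4 (mod 5).
    Then x = 698 + 952·4 = 4506, valid modulo lcm(952, 5) = 4760: x ≡ 4506 (mod 4760).
  Combine with x ≡ 2 (mod 11); new modulus lcm = 52360.
    Write x = 4506 + 4760·t and substitute into x ≡ 2 (mod 11): 4760·t ≡ 2 − 4506 = -4504 (mod 11).
    Reduce coefficients mod 11: 8·t ≡ 6 (mod 11).
    The inverse of 8 mod 11 is 7 (since 8·7 = 56 = 5·11 + 1), so t ≡ 7·6 = 42 ≡ 9 (mod 11).
    Then x = 4506 + 4760·9 = 47346, valid modulo lcm(4760, 11) = 52360: x ≡ 47346 (mod 52360).
Verify against each original: 47346 mod 8 = 2, 47346 mod 17 = 1, 47346 mod 7 = 5, 47346 mod 5 = 1, 47346 mod 11 = 2.

x ≡ 47346 (mod 52360).


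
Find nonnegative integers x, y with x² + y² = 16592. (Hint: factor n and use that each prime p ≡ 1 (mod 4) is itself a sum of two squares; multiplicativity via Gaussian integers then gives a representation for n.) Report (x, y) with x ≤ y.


Step 1: Factor n = 16592 = 2^4 · 17 · 61.
Step 2: Check the mod-4 condition on each prime factor: 2 = 2 (special); 17 ≡ 1 (mod 4), exponent 1; 61 ≡ 1 (mod 4), exponent 1.
All primes ≡ 3 (mod 4) appear to even exponent (or don't appear), so by the two-squares theorem n IS expressible as a sum of two squares.
Step 3: Build a representation. Group n = k² · m with k = 4 and m = 17 · 61 = 1037 (a product of primes ≡ 1 (mod 4)); a representation of m scales to one of n via (k·x)² + (k·y)² = k²(x² + y²). Each prime p ≡ 1 (mod 4) is itself a sum of two squares; find a² by testing p − a² for a perfect square:
  17: 17 − 1² = 16 = 4² ⇒ 17 = 1² + 4².
  61: 61 − 1² = 60, 61 − 2² = 57, 61 − 3² = 52, 61 − 4² = 45, 61 − 5² = 36 = 6² ⇒ 61 = 5² + 6².
  Combine using the Brahmagupta–Fibonacci identity (a² + b²)(c² + d²) = (ac − bd)² + (ad + bc)² = (ac + bd)² + (ad − bc)²:
  17 · 61 = 1037: from (1² + 4²)(5² + 6²), take (1·5 − 4·6, 1·6 + 4·5) = (5 − 24, 6 + 20) = (-19, 26); dropping signs (only squares matter) gives (19, 26); check 19² + 26² = 361 + 676 = 1037 ✓.
  Scale by k = 4: (4·19, 4·26) = (76, 104).
Step 4: Order so x ≤ y and verify: 76² + 104² = 5776 + 10816 = 16592 = n. ✓

n = 16592 = 76² + 104² (one valid representation with x ≤ y).


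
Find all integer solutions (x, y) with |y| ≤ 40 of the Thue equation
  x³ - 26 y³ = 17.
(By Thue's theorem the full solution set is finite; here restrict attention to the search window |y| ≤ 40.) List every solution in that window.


The equation is x³ - 26y³ = 17. For fixed y, x³ = 26·y³ + 17, so a solution requires the RHS to be a perfect cube.
Strategy: iterate y from -40 to 40, compute RHS = 26·y³ + 17, and check whether it is a (positive or negative) perfect cube.
Check small values of y:
  y = 0: RHS = 17 is not a perfect cube.
  y = 1: RHS = 43 is not a perfect cube.
  y = -1: RHS = -9 is not a perfect cube.
  y = 2: RHS = 225 is not a perfect cube.
  y = -2: RHS = -191 is not a perfect cube.
  y = 3: RHS = 719 is not a perfect cube.
  y = -3: RHS = -685 is not a perfect cube.
Continuing the search up to |y| = 40 finds no solutions either.
No (x, y) in the scanned range satisfies the equation.

No integer solutions with |y| ≤ 40.


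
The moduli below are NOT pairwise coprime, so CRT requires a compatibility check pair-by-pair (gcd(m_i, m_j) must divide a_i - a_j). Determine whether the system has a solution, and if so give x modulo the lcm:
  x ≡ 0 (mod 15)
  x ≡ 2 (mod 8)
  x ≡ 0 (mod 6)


Moduli 15, 8, 6 are not pairwise coprime, so CRT works modulo lcm(m_i) when all pairwise compatibility conditions hold.
Pairwise compatibility: gcd(m_i, m_j) must divide a_i - a_j for every pair.
Merge one congruence at a time:
  Start: x ≡ 0 (mod 15).
  Combine with x ≡ 2 (mod 8): gcd(15, 8) = 1; 2 - 0 = 2, which IS divisible by 1, so compatible.
    Write x = 0 + 15·t and substitute into x ≡ 2 (mod 8): 15·t ≡ 2 − 0 = 2 (mod 8).
    Reduce coefficients mod 8: 7·t ≡ 2 (mod 8).
    The inverse of 7 mod 8 is 7 (since 7·7 = 49 = 6·8 + 1), so t ≡ 7·2 = 14 ≡ 6 (mod 8).
    Then x = 0 + 15·6 = 90, valid modulo lcm(15, 8) = 120: x ≡ 90 (mod 120).
  Combine with x ≡ 0 (mod 6): gcd(120, 6) = 6; 0 - 90 = -90, which IS divisible by 6, so compatible.
    Write x = 90 + 120·t and substitute into x ≡ 0 (mod 6): 120·t ≡ 0 − 90 = -90 (mod 6).
    Divide the congruence (and modulus) by g = 6: 20·t ≡ -15 (mod 1).
    Modulo 1 every t works; take t = 0.
    Then x = 90 + 120·0 = 90, valid modulo lcm(120, 6) = 120: x ≡ 90 (mod 120).
Verify: 90 mod 15 = 0, 90 mod 8 = 2, 90 mod 6 = 0.

x ≡ 90 (mod 120).


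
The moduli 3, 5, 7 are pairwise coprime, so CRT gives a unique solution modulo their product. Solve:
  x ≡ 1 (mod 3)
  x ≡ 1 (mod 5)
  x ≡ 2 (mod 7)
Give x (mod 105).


Moduli 3, 5, 7 are pairwise coprime; by CRT there is a unique solution modulo M = 3 · 5 · 7 = 105.
Solve pairwise, accumulating the modulus:
  Start with x ≡ 1 (mod 3).
  Combine with x ≡ 1 (mod 5): since gcd(3, 5) = 1, we get a unique residue mod 15.
    Write x = 1 + 3·t and substitute into x ≡ 1 (mod 5): 3·t ≡ 1 − 1 = 0 (mod 5).
    The inverse of 3 mod 5 is 2 (since 3·2 = 6 = 1·5 + 1), so t ≡ 2·0 = 0 ≡ 0 (mod 5).
    Then x = 1 + 3·0 = 1, valid modulo lcm(3, 5) = 15: x ≡ 1 (mod 15).
  Combine with x ≡ 2 (mod 7): since gcd(15, 7) = 1, we get a unique residue mod 105.
    Write x = 1 + 15·t and substitute into x ≡ 2 (mod 7): 15·t ≡ 2 − 1 = 1 (mod 7).
    Reduce coefficients mod 7: 1·t ≡ 1 (mod 7).
    So t ≡ 1 (mod 7).
    Then x = 1 + 15·1 = 16, valid modulo lcm(15, 7) = 105: x ≡ 16 (mod 105).
Verify: 16 mod 3 = 1 ✓, 16 mod 5 = 1 ✓, 16 mod 7 = 2 ✓.

x ≡ 16 (mod 105).


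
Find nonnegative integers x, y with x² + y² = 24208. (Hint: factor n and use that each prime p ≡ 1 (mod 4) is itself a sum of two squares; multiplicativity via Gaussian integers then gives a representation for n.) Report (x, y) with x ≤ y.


Step 1: Factor n = 24208 = 2^4 · 17 · 89.
Step 2: Check the mod-4 condition on each prime factor: 2 = 2 (special); 17 ≡ 1 (mod 4), exponent 1; 89 ≡ 1 (mod 4), exponent 1.
All primes ≡ 3 (mod 4) appear to even exponent (or don't appear), so by the two-squares theorem n IS expressible as a sum of two squares.
Step 3: Build a representation. Group n = k² · m with k = 4 and m = 17 · 89 = 1513 (a product of primes ≡ 1 (mod 4)); a representation of m scales to one of n via (k·x)² + (k·y)² = k²(x² + y²). Each prime p ≡ 1 (mod 4) is itself a sum of two squares; find a² by testing p − a² for a perfect square:
  17: 17 − 1² = 16 = 4² ⇒ 17 = 1² + 4².
  89: 89 − 1² = 88, 89 − 2² = 85, 89 − 3² = 80, 89 − 4² = 73, 89 − 5² = 64 = 8² ⇒ 89 = 5² + 8².
  Combine using the Brahmagupta–Fibonacci identity (a² + b²)(c² + d²) = (ac − bd)² + (ad + bc)² = (ac + bd)² + (ad − bc)²:
  17 · 89 = 1513: from (1² + 4²)(5² + 8²), take (1·5 − 4·8, 1·8 + 4·5) = (5 − 32, 8 + 20) = (-27, 28); dropping signs (only squares matter) gives (27, 28); check 27² + 28² = 729 + 784 = 1513 ✓.
  Scale by k = 4: (4·27, 4·28) = (108, 112).
Step 4: Order so x ≤ y and verify: 108² + 112² = 11664 + 12544 = 24208 = n. ✓

n = 24208 = 108² + 112² (one valid representation with x ≤ y).


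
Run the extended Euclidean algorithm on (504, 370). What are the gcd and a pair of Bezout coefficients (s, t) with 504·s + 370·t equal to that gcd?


Euclidean algorithm on (504, 370) — divide until remainder is 0:
  504 = 1 · 370 + 134
  370 = 2 · 134 + 102
  134 = 1 · 102 + 32
  102 = 3 · 32 + 6
  32 = 5 · 6 + 2
  6 = 3 · 2 + 0
gcd(504, 370) = 2.
Track Bezout coefficients alongside the remainders: start with r₀ = 504 = a·1 + b·0 (s = 1, t = 0) and r₁ = 370 = a·0 + b·1 (s = 0, t = 1); each new remainder r_{k+1} = r_{k-1} − q_k·r_k inherits s_{k+1} = s_{k-1} − q_k·s_k, t_{k+1} = t_{k-1} − q_k·t_k, so r_k = a·s_k + b·t_k at every step:
  q = 1: r = 134, s = 1 − 1·0 = 1, t = 0 − 1·1 = -1  (check: 504·1 + 370·(-1) = 134)
  q = 2: r = 102, s = 0 − 2·1 = -2, t = 1 − 2·(-1) = 3  (check: 504·(-2) + 370·3 = 102)
  q = 1: r = 32, s = 1 − 1·(-2) = 3, t = -1 − 1·3 = -4  (check: 504·3 + 370·(-4) = 32)
  q = 3: r = 6, s = -2 − 3·3 = -11, t = 3 − 3·(-4) = 15  (check: 504·(-11) + 370·15 = 6)
  q = 5: r = 2, s = 3 − 5·(-11) = 58, t = -4 − 5·15 = -79  (check: 504·58 + 370·(-79) = 2)
The row with r = 2 (the gcd) gives the Bezout coefficients s = 58, t = -79.
Result: 504 · (58) + 370 · (-79) = 2.

gcd(504, 370) = 2; s = 58, t = -79 (check: 504·58 + 370·(-79) = 2).


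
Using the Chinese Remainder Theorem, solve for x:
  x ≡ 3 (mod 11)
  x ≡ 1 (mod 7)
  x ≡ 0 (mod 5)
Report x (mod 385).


Moduli 11, 7, 5 are pairwise coprime; by CRT there is a unique solution modulo M = 11 · 7 · 5 = 385.
Solve pairwise, accumulating the modulus:
  Start with x ≡ 3 (mod 11).
  Combine with x ≡ 1 (mod 7): since gcd(11, 7) = 1, we get a unique residue mod 77.
    Write x = 3 + 11·t and substitute into x ≡ 1 (mod 7): 11·t ≡ 1 − 3 = -2 (mod 7).
    Reduce coefficients mod 7: 4·t ≡ 5 (mod 7).
    The inverse of 4 mod 7 is 2 (since 4·2 = 8 = 1·7 + 1), so t ≡ 2·5 = 10 ≡ 3 (mod 7).
    Then x = 3 + 11·3 = 36, valid modulo lcm(11, 7) = 77: x ≡ 36 (mod 77).
  Combine with x ≡ 0 (mod 5): since gcd(77, 5) = 1, we get a unique residue mod 385.
    Write x = 36 + 77·t and substitute into x ≡ 0 (mod 5): 77·t ≡ 0 − 36 = -36 (mod 5).
    Reduce coefficients mod 5: 2·t ≡ 4 (mod 5).
    The inverse of 2 mod 5 is 3 (since 2·3 = 6 = 1·5 + 1), so t ≡ 3·4 = 12 ≡ 2 (mod 5).
    Then x = 36 + 77·2 = 190, valid modulo lcm(77, 5) = 385: x ≡ 190 (mod 385).
Verify: 190 mod 11 = 3 ✓, 190 mod 7 = 1 ✓, 190 mod 5 = 0 ✓.

x ≡ 190 (mod 385).


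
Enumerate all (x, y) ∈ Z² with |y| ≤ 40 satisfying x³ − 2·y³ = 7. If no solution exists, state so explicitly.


The equation is x³ - 2y³ = 7. For fixed y, x³ = 2·y³ + 7, so a solution requires the RHS to be a perfect cube.
Strategy: iterate y from -40 to 40, compute RHS = 2·y³ + 7, and check whether it is a (positive or negative) perfect cube.
Check small values of y:
  y = 0: RHS = 7 is not a perfect cube.
  y = 1: RHS = 9 is not a perfect cube.
  y = -1: RHS = 5 is not a perfect cube.
  y = 2: RHS = 23 is not a perfect cube.
  y = -2: RHS = -9 is not a perfect cube.
  y = 3: RHS = 61 is not a perfect cube.
  y = -3: RHS = -47 is not a perfect cube.
Continuing the search up to |y| = 40 finds no solutions either.
No (x, y) in the scanned range satisfies the equation.

No integer solutions with |y| ≤ 40.


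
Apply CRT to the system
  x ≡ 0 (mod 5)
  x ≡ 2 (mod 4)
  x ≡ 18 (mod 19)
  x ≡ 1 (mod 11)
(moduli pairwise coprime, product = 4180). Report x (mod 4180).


Product of moduli M = 5 · 4 · 19 · 11 = 4180.
Merge one congruence at a time:
  Start: x ≡ 0 (mod 5).
  Combine with x ≡ 2 (mod 4); new modulus lcm = 20.
    Write x = 0 + 5·t and substitute into x ≡ 2 (mod 4): 5·t ≡ 2 − 0 = 2 (mod 4).
    Reduce coefficients mod 4: 1·t ≡ 2 (mod 4).
    So t ≡ 2 (mod 4).
    Then x = 0 + 5·2 = 10, valid modulo lcm(5, 4) = 20: x ≡ 10 (mod 20).
  Combine with x ≡ 18 (mod 19); new modulus lcm = 380.
    Write x = 10 + 20·t and substitute into x ≡ 18 (mod 19): 20·t ≡ 18 − 10 = 8 (mod 19).
    Reduce coefficients mod 19: 1·t ≡ 8 (mod 19).
    So t ≡ 8 (mod 19).
    Then x = 10 + 20·8 = 170, valid modulo lcm(20, 19) = 380: x ≡ 170 (mod 380).
  Combine with x ≡ 1 (mod 11); new modulus lcm = 4180.
    Write x = 170 + 380·t and substitute into x ≡ 1 (mod 11): 380·t ≡ 1 − 170 = -169 (mod 11).
    Reduce coefficients mod 11: 6·t ≡ 7 (mod 11).
    The inverse of 6 mod 11 is 2 (since 6·2 = 12 = 1·11 + 1), so t ≡ 2·7 = 14 ≡ 3 (mod 11).
    Then x = 170 + 380·3 = 1310, valid modulo lcm(380, 11) = 4180: x ≡ 1310 (mod 4180).
Verify against each original: 1310 mod 5 = 0, 1310 mod 4 = 2, 1310 mod 19 = 18, 1310 mod 11 = 1.

x ≡ 1310 (mod 4180).


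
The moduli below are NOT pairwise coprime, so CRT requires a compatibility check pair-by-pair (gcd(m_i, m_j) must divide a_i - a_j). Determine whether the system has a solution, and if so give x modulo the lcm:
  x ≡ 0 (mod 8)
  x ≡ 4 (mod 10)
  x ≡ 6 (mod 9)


Moduli 8, 10, 9 are not pairwise coprime, so CRT works modulo lcm(m_i) when all pairwise compatibility conditions hold.
Pairwise compatibility: gcd(m_i, m_j) must divide a_i - a_j for every pair.
Merge one congruence at a time:
  Start: x ≡ 0 (mod 8).
  Combine with x ≡ 4 (mod 10): gcd(8, 10) = 2; 4 - 0 = 4, which IS divisible by 2, so compatible.
    Write x = 0 + 8·t and substitute into x ≡ 4 (mod 10): 8·t ≡ 4 − 0 = 4 (mod 10).
    Divide the congruence (and modulus) by g = 2: 4·t ≡ 2 (mod 5).
    The inverse of 4 mod 5 is 4 (since 4·4 = 16 = 3·5 + 1), so t ≡ 4·2 = 8 ≡ 3 (mod 5).
    Then x = 0 + 8·3 = 24, valid modulo lcm(8, 10) = 40: x ≡ 24 (mod 40).
  Combine with x ≡ 6 (mod 9): gcd(40, 9) = 1; 6 - 24 = -18, which IS divisible by 1, so compatible.
    Write x = 24 + 40·t and substitute into x ≡ 6 (mod 9): 40·t ≡ 6 − 24 = -18 (mod 9).
    Reduce coefficients mod 9: 4·t ≡ 0 (mod 9).
    The inverse of 4 mod 9 is 7 (since 4·7 = 28 = 3·9 + 1), so t ≡ 7·0 = 0 ≡ 0 (mod 9).
    Then x = 24 + 40·0 = 24, valid modulo lcm(40, 9) = 360: x ≡ 24 (mod 360).
Verify: 24 mod 8 = 0, 24 mod 10 = 4, 24 mod 9 = 6.

x ≡ 24 (mod 360).


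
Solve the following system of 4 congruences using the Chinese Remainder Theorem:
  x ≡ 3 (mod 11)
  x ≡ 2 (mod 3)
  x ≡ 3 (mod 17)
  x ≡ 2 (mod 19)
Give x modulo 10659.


Product of moduli M = 11 · 3 · 17 · 19 = 10659.
Merge one congruence at a time:
  Start: x ≡ 3 (mod 11).
  Combine with x ≡ 2 (mod 3); new modulus lcm = 33.
    Write x = 3 + 11·t and substitute into x ≡ 2 (mod 3): 11·t ≡ 2 − 3 = -1 (mod 3).
    Reduce coefficients mod 3: 2·t ≡ 2 (mod 3).
    The inverse of 2 mod 3 is 2 (since 2·2 = 4 = 1·3 + 1), so t ≡ 2·2 = 4 ≡ 1 (mod 3).
    Then x = 3 + 11·1 = 14, valid modulo lcm(11, 3) = 33: x ≡ 14 (mod 33).
  Combine with x ≡ 3 (mod 17); new modulus lcm = 561.
    Write x = 14 + 33·t and substitute into x ≡ 3 (mod 17): 33·t ≡ 3 − 14 = -11 (mod 17).
    Reduce coefficients mod 17: 16·t ≡ 6 (mod 17).
    The inverse of 16 mod 17 is 16 (since 16·16 = 256 = 15·17 + 1), so t ≡ 16·6 = 96 ≡ 11 (mod 17).
    Then x = 14 + 33·11 = 377, valid modulo lcm(33, 17) = 561: x ≡ 377 (mod 561).
  Combine with x ≡ 2 (mod 19); new modulus lcm = 10659.
    Write x = 377 + 561·t and substitute into x ≡ 2 (mod 19): 561·t ≡ 2 − 377 = -375 (mod 19).
    Reduce coefficients mod 19: 10·t ≡ 5 (mod 19).
    The inverse of 10 mod 19 is 2 (since 10·2 = 20 = 1·19 + 1), so t ≡ 2·5 = 10 ≡ 10 (mod 19).
    Then x = 377 + 561·10 = 5987, valid modulo lcm(561, 19) = 10659: x ≡ 5987 (mod 10659).
Verify against each original: 5987 mod 11 = 3, 5987 mod 3 = 2, 5987 mod 17 = 3, 5987 mod 19 = 2.

x ≡ 5987 (mod 10659).


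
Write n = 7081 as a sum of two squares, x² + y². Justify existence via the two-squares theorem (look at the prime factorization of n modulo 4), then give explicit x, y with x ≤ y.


Step 1: Factor n = 7081 = 73 · 97.
Step 2: Check the mod-4 condition on each prime factor: 73 ≡ 1 (mod 4), exponent 1; 97 ≡ 1 (mod 4), exponent 1.
All primes ≡ 3 (mod 4) appear to even exponent (or don't appear), so by the two-squares theorem n IS expressible as a sum of two squares.
Step 3: Build a representation. Here n = 73 · 97 is a product of primes ≡ 1 (mod 4). Each prime p ≡ 1 (mod 4) is itself a sum of two squares; find a² by testing p − a² for a perfect square:
  73: 73 − 1² = 72, 73 − 2² = 69, 73 − 3² = 64 = 8² ⇒ 73 = 3² + 8².
  97: 97 − 1² = 96, 97 − 2² = 93, 97 − 3² = 88, 97 − 4² = 81 = 9² ⇒ 97 = 4² + 9².
  Combine using the Brahmagupta–Fibonacci identity (a² + b²)(c² + d²) = (ac − bd)² + (ad + bc)² = (ac + bd)² + (ad − bc)²:
  73 · 97 = 7081: from (3² + 8²)(4² + 9²), take (3·4 − 8·9, 3·9 + 8·4) = (12 − 72, 27 + 32) = (-60, 59); dropping signs (only squares matter) gives (60, 59); check 60² + 59² = 3600 + 3481 = 7081 ✓.
Step 4: Order so x ≤ y and verify: 59² + 60² = 3481 + 3600 = 7081 = n. ✓

n = 7081 = 59² + 60² (one valid representation with x ≤ y).


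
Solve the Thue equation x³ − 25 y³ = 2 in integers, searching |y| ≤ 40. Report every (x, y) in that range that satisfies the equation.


The equation is x³ - 25y³ = 2. For fixed y, x³ = 25·y³ + 2, so a solution requires the RHS to be a perfect cube.
Strategy: iterate y from -40 to 40, compute RHS = 25·y³ + 2, and check whether it is a (positive or negative) perfect cube.
Check small values of y:
  y = 0: RHS = 2 is not a perfect cube.
  y = 1: RHS = 27 = (3)³ ⇒ x = 3 works.
  y = -1: RHS = -23 is not a perfect cube.
  y = 2: RHS = 202 is not a perfect cube.
  y = -2: RHS = -198 is not a perfect cube.
  y = 3: RHS = 677 is not a perfect cube.
  y = -3: RHS = -673 is not a perfect cube.
Continuing the search up to |y| = 40 finds no further solutions beyond those listed.
Collected solutions: (3, 1).

Solutions (with |y| ≤ 40): (3, 1).


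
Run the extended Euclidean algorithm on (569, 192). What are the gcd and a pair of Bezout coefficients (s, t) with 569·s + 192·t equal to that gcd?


Euclidean algorithm on (569, 192) — divide until remainder is 0:
  569 = 2 · 192 + 185
  192 = 1 · 185 + 7
  185 = 26 · 7 + 3
  7 = 2 · 3 + 1
  3 = 3 · 1 + 0
gcd(569, 192) = 1.
Track Bezout coefficients alongside the remainders: start with r₀ = 569 = a·1 + b·0 (s = 1, t = 0) and r₁ = 192 = a·0 + b·1 (s = 0, t = 1); each new remainder r_{k+1} = r_{k-1} − q_k·r_k inherits s_{k+1} = s_{k-1} − q_k·s_k, t_{k+1} = t_{k-1} − q_k·t_k, so r_k = a·s_k + b·t_k at every step:
  q = 2: r = 185, s = 1 − 2·0 = 1, t = 0 − 2·1 = -2  (check: 569·1 + 192·(-2) = 185)
  q = 1: r = 7, s = 0 − 1·1 = -1, t = 1 − 1·(-2) = 3  (check: 569·(-1) + 192·3 = 7)
  q = 26: r = 3, s = 1 − 26·(-1) = 27, t = -2 − 26·3 = -80  (check: 569·27 + 192·(-80) = 3)
  q = 2: r = 1, s = -1 − 2·27 = -55, t = 3 − 2·(-80) = 163  (check: 569·(-55) + 192·163 = 1)
The row with r = 1 (the gcd) gives the Bezout coefficients s = -55, t = 163.
Result: 569 · (-55) + 192 · (163) = 1.

gcd(569, 192) = 1; s = -55, t = 163 (check: 569·(-55) + 192·163 = 1).


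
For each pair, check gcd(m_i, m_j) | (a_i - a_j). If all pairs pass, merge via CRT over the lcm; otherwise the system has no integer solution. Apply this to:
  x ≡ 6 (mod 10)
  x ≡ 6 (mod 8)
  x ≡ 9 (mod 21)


Moduli 10, 8, 21 are not pairwise coprime, so CRT works modulo lcm(m_i) when all pairwise compatibility conditions hold.
Pairwise compatibility: gcd(m_i, m_j) must divide a_i - a_j for every pair.
Merge one congruence at a time:
  Start: x ≡ 6 (mod 10).
  Combine with x ≡ 6 (mod 8): gcd(10, 8) = 2; 6 - 6 = 0, which IS divisible by 2, so compatible.
    Write x = 6 + 10·t and substitute into x ≡ 6 (mod 8): 10·t ≡ 6 − 6 = 0 (mod 8).
    Divide the congruence (and modulus) by g = 2: 5·t ≡ 0 (mod 4).
    Reduce coefficients mod 4: 1·t ≡ 0 (mod 4).
    So t ≡ 0 (mod 4).
    Then x = 6 + 10·0 = 6, valid modulo lcm(10, 8) = 40: x ≡ 6 (mod 40).
  Combine with x ≡ 9 (mod 21): gcd(40, 21) = 1; 9 - 6 = 3, which IS divisible by 1, so compatible.
    Write x = 6 + 40·t and substitute into x ≡ 9 (mod 21): 40·t ≡ 9 − 6 = 3 (mod 21).
    Reduce coefficients mod 21: 19·t ≡ 3 (mod 21).
    The inverse of 19 mod 21 is 10 (since 19·10 = 190 = 9·21 + 1), so t ≡ 10·3 = 30 ≡ 9 (mod 21).
    Then x = 6 + 40·9 = 366, valid modulo lcm(40, 21) = 840: x ≡ 366 (mod 840).
Verify: 366 mod 10 = 6, 366 mod 8 = 6, 366 mod 21 = 9.

x ≡ 366 (mod 840).


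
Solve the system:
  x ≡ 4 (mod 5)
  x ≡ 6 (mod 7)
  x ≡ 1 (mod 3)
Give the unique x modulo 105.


Moduli 5, 7, 3 are pairwise coprime; by CRT there is a unique solution modulo M = 5 · 7 · 3 = 105.
Solve pairwise, accumulating the modulus:
  Start with x ≡ 4 (mod 5).
  Combine with x ≡ 6 (mod 7): since gcd(5, 7) = 1, we get a unique residue mod 35.
    Write x = 4 + 5·t and substitute into x ≡ 6 (mod 7): 5·t ≡ 6 − 4 = 2 (mod 7).
    The inverse of 5 mod 7 is 3 (since 5·3 = 15 = 2·7 + 1), so t ≡ 3·2 = 6 ≡ 6 (mod 7).
    Then x = 4 + 5·6 = 34, valid modulo lcm(5, 7) = 35: x ≡ 34 (mod 35).
  Combine with x ≡ 1 (mod 3): since gcd(35, 3) = 1, we get a unique residue mod 105.
    Write x = 34 + 35·t and substitute into x ≡ 1 (mod 3): 35·t ≡ 1 − 34 = -33 (mod 3).
    Reduce coefficients mod 3: 2·t ≡ 0 (mod 3).
    The inverse of 2 mod 3 is 2 (since 2·2 = 4 = 1·3 + 1), so t ≡ 2·0 = 0 ≡ 0 (mod 3).
    Then x = 34 + 35·0 = 34, valid modulo lcm(35, 3) = 105: x ≡ 34 (mod 105).
Verify: 34 mod 5 = 4 ✓, 34 mod 7 = 6 ✓, 34 mod 3 = 1 ✓.

x ≡ 34 (mod 105).


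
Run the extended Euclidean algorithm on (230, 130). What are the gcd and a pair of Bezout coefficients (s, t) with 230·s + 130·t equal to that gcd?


Euclidean algorithm on (230, 130) — divide until remainder is 0:
  230 = 1 · 130 + 100
  130 = 1 · 100 + 30
  100 = 3 · 30 + 10
  30 = 3 · 10 + 0
gcd(230, 130) = 10.
Track Bezout coefficients alongside the remainders: start with r₀ = 230 = a·1 + b·0 (s = 1, t = 0) and r₁ = 130 = a·0 + b·1 (s = 0, t = 1); each new remainder r_{k+1} = r_{k-1} − q_k·r_k inherits s_{k+1} = s_{k-1} − q_k·s_k, t_{k+1} = t_{k-1} − q_k·t_k, so r_k = a·s_k + b·t_k at every step:
  q = 1: r = 100, s = 1 − 1·0 = 1, t = 0 − 1·1 = -1  (check: 230·1 + 130·(-1) = 100)
  q = 1: r = 30, s = 0 − 1·1 = -1, t = 1 − 1·(-1) = 2  (check: 230·(-1) + 130·2 = 30)
  q = 3: r = 10, s = 1 − 3·(-1) = 4, t = -1 − 3·2 = -7  (check: 230·4 + 130·(-7) = 10)
The row with r = 10 (the gcd) gives the Bezout coefficients s = 4, t = -7.
Result: 230 · (4) + 130 · (-7) = 10.

gcd(230, 130) = 10; s = 4, t = -7 (check: 230·4 + 130·(-7) = 10).
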